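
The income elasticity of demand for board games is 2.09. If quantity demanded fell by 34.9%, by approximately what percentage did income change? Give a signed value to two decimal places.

%ΔQ ≈ E × %ΔI ⇒ %ΔI = %ΔQ / E = (-34.9%)/(2.09) ≈ -16.70%.

-16.70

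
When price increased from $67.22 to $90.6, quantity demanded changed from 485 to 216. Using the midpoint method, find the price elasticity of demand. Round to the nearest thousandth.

-2.590

%ΔQ = (216 − 485)/[(485 + 216)/2] = -269/350.5 ≈ -0.7675.
%ΔP = (90.6 − 67.22)/[(67.22 + 90.6)/2] = 23.38/78.91 ≈ 0.2963.
Arc elasticity E = %ΔQ/%ΔP ≈ -0.7675/0.2963 ≈ -2.590.
|E| > 1: demand is elastic over this range.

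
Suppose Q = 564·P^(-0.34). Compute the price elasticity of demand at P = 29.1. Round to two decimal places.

For a Cobb–Douglas (constant-elasticity) form Q = A·P^α·…, the elasticity with respect to P equals the exponent α at every point.
Here the exponent on P is -0.34, so the price elasticity of demand is -0.34.

-0.34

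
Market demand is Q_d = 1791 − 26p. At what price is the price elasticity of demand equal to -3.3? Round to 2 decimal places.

52.86

Set −bp/(a − bp) = −3.3 ⇒ bp = 3.3(a − bp) ⇒ bp(1+3.3) = 3.3·a.
p = 3.3·1791/(26·4.3) ≈ 52.86.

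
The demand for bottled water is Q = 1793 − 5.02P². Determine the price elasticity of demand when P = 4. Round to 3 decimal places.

At P = 4, Q = 1712.68.
dQ/dP = −2·5.02·P = −40.16.
Point elasticity E = (dQ/dP)·(P/Q) = -40.16 × 4/1712.68 ≈ -0.094.
|E| < 1, so demand is inelastic at this price.

-0.094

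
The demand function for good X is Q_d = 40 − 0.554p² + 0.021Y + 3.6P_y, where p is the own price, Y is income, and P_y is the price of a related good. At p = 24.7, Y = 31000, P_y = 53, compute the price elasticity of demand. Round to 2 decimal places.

-1.24

At the given point, Q_d = 40 − 0.554(24.7)² + 0.021(31000) + 3.6(53) = 40 − 337.9899 + 651 + 190.8 = 543.8101.
∂Q_d/∂p = −2·0.554·p = -27.3676, so E_p = -27.3676·(24.7/543.8101) ≈ -1.24.
|E_p| > 1: demand is elastic.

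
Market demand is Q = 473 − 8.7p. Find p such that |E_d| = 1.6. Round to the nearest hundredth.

Set −bp/(a − bp) = −1.6 ⇒ bp = 1.6(a − bp) ⇒ bp(1+1.6) = 1.6·a.
p = 1.6·473/(8.7·2.6) ≈ 33.46.

33.46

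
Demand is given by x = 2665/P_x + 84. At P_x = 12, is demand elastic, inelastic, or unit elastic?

inelastic

At P_x = 12, x = 306.0833.
dx/dP_x = −2665/P_x² = −18.5069.
Point elasticity E = (dx/dP_x)·(P_x/x) = -18.5069 × 12/306.0833 ≈ -0.726.
|E| ≈ 0.726 < 1, so demand is inelastic.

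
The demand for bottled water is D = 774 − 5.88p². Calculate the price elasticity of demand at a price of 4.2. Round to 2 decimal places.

At p = 4.2, D = 670.2768.
dD/dp = −2·5.88·p = −49.392.
Point elasticity E = (dD/dp)·(p/D) = -49.392 × 4.2/670.2768 ≈ -0.31.
|E| < 1, so demand is inelastic at this price.

-0.31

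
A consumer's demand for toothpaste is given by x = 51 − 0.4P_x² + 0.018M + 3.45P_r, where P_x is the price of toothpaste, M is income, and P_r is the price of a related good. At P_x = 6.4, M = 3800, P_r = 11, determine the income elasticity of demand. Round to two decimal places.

Substituting, x = 51 − 0.4(6.4)² + 0.018(3800) + 3.45(11) = 51 − 16.384 + 68.4 + 37.95 = 140.966.
∂x/∂M = +0.018, so E_I = 0.018·(3800/140.966) ≈ 0.49.
E_I ∈ (0,1): normal good (necessity).

0.49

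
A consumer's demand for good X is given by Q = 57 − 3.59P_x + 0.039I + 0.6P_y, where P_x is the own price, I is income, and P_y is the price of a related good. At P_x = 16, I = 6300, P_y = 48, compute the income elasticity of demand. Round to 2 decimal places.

Evaluating quantity at (P_x, I, P_y) gives Q = 57 − 3.59(16) + 0.039(6300) + 0.6(48) = 57 − 57.44 + 245.7 + 28.8 = 274.06.
∂Q/∂I = +0.039, so E_I = 0.039·(6300/274.06) ≈ 0.90.
E_I ∈ (0,1): normal good (necessity).

0.90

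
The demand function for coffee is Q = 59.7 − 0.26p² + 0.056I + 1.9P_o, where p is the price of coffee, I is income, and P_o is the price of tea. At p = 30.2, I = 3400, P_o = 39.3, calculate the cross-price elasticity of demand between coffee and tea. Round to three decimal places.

0.852

Evaluating quantity at (p, I, P_o) gives Q = 59.7 − 0.26(30.2)² + 0.056(3400) + 1.9(39.3) = 59.7 − 237.1304 + 190.4 + 74.67 = 87.6396.
∂Q/∂P_o = +1.9, so E_xy = 1.9·(39.3/87.6396) ≈ 0.852.
E_xy > 0: the goods are substitutes.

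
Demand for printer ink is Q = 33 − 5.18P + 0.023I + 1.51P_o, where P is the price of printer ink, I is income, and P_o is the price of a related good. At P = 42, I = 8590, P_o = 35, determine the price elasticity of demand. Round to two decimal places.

At the given point, Q = 33 − 5.18(42) + 0.023(8590) + 1.51(35) = 33 − 217.56 + 197.57 + 52.85 = 65.86.
∂Q/∂P = −5.18, so E_p = (−5.18)·(42/65.86) ≈ -3.30.
|E_p| > 1: demand is elastic.

-3.30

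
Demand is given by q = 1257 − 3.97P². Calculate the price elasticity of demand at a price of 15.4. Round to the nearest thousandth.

-5.969

At P = 15.4, q = 315.4748.
dq/dP = −2·3.97·P = −122.276.
Point elasticity E = (dq/dP)·(P/q) = -122.276 × 15.4/315.4748 ≈ -5.969.
|E| > 1, so demand is elastic at this price.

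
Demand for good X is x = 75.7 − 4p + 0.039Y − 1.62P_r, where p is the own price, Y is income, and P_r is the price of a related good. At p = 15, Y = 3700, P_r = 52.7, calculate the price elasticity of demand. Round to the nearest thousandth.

Evaluating quantity at (p, Y, P_r) gives x = 75.7 − 4(15) + 0.039(3700) − 1.62(52.7) = 75.7 − 60 + 144.3 − 85.374 = 74.626.
∂x/∂p = −4, so E_p = (−4)·(15/74.626) ≈ -0.804.
|E_p| < 1: demand is inelastic.

-0.804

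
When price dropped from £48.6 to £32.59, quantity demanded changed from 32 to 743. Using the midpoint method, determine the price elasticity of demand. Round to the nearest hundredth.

-4.65

%ΔQ = (743 − 32)/[(32 + 743)/2] = 711/387.5 ≈ 1.8348.
%ΔP = (32.59 − 48.6)/[(48.6 + 32.59)/2] = -16.01/40.595 ≈ -0.3944.
Arc elasticity E = %ΔQ/%ΔP ≈ 1.8348/-0.3944 ≈ -4.65.
|E| > 1: demand is elastic over this range.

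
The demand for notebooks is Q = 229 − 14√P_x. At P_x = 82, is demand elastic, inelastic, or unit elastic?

inelastic

At P_x = 82, Q = 102.2246.
dQ/dP_x = −14/(2√P_x) = −14/(2·9.0554).
Point elasticity E = (dQ/dP_x)·(P_x/Q) = -0.773 × 82/102.2246 ≈ -0.620.
|E| ≈ 0.620 < 1, so demand is inelastic.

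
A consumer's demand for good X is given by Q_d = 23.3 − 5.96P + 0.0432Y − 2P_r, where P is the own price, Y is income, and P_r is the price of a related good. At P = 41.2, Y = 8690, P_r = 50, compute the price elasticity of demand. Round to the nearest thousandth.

-4.619

First evaluate Q_d: 23.3 − 5.96(41.2) + 0.0432(8690) − 2(50) = 23.3 − 245.552 + 375.408 − 100 = 53.156.
∂Q_d/∂P = −5.96, so E_p = (−5.96)·(41.2/53.156) ≈ -4.619.
|E_p| > 1: demand is elastic.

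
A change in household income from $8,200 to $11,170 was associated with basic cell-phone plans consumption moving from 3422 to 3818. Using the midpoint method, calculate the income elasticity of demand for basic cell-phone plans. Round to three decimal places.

0.357

%ΔQ = (3818 − 3422)/[(3422+3818)/2] = 396/3620 ≈ 0.1094.
%ΔI = (11,170 − 8,200)/[(8,200+11,170)/2] = 2970/9685 ≈ 0.3067.
E_I = %ΔQ/%ΔI ≈ 0.357.
E_I ∈ (0,1): normal good (necessity).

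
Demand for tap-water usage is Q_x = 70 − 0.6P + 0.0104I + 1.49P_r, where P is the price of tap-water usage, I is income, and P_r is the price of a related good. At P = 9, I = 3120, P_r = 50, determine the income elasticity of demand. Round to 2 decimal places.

0.19

Evaluating quantity at (P, I, P_r) gives Q_x = 70 − 0.6(9) + 0.0104(3120) + 1.49(50) = 70 − 5.4 + 32.448 + 74.5 = 171.548.
∂Q_x/∂I = +0.0104, so E_I = 0.0104·(3120/171.548) ≈ 0.19.
E_I ∈ (0,1): normal good (necessity).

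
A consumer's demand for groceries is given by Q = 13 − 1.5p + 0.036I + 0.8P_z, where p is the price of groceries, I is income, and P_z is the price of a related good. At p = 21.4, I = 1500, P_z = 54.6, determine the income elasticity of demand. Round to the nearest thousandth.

0.687

Evaluating quantity at (p, I, P_z) gives Q = 13 − 1.5(21.4) + 0.036(1500) + 0.8(54.6) = 13 − 32.1 + 54 + 43.68 = 78.58.
∂Q/∂I = +0.036, so E_I = 0.036·(1500/78.58) ≈ 0.687.
E_I ∈ (0,1): normal good (necessity).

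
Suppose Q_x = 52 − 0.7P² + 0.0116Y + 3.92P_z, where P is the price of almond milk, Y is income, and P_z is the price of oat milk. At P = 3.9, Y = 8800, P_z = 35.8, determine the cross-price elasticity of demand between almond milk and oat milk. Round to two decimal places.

0.49

Q_x = 52 − 0.7(3.9)² + 0.0116(8800) + 3.92(35.8) = 52 − 10.647 + 102.08 + 140.336 = 283.769.
∂Q_x/∂P_z = +3.92, so E_xy = 3.92·(35.8/283.769) ≈ 0.49.
E_xy > 0: the goods are substitutes.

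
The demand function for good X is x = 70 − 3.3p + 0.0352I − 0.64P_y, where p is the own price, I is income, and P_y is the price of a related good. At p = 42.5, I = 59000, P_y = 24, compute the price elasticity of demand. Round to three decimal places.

Evaluating quantity at (p, I, P_y) gives x = 70 − 3.3(42.5) + 0.0352(59000) − 0.64(24) = 70 − 140.25 + 2076.8 − 15.36 = 1991.19.
∂x/∂p = −3.3, so E_p = (−3.3)·(42.5/1991.19) ≈ -0.070.
|E_p| < 1: demand is inelastic.

-0.070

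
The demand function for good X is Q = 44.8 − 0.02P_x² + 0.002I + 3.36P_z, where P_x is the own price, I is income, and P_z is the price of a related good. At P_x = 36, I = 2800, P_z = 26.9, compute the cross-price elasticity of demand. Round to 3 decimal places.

Substituting, Q = 44.8 − 0.02(36)² + 0.002(2800) + 3.36(26.9) = 44.8 − 25.92 + 5.6 + 90.384 = 114.864.
∂Q/∂P_z = +3.36, so E_xy = 3.36·(26.9/114.864) ≈ 0.787.
E_xy > 0: the goods are substitutes.

0.787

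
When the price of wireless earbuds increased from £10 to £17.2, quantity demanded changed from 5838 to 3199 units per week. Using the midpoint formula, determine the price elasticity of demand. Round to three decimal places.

-1.103

%Δq = (3199 − 5838)/[(5838 + 3199)/2] = -2639/4518.5 ≈ -0.5840.
%ΔP = (17.2 − 10)/[(10 + 17.2)/2] = 7.2/13.6 ≈ 0.5294.
Arc elasticity E = %Δq/%ΔP ≈ -0.5840/0.5294 ≈ -1.103.
|E| > 1: demand is elastic over this range.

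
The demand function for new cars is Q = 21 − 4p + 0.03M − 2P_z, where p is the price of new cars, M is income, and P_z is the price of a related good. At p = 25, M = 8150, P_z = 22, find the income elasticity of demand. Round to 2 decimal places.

Substituting, Q = 21 − 4(25) + 0.03(8150) − 2(22) = 21 − 100 + 244.5 − 44 = 121.5.
∂Q/∂M = +0.03, so E_I = 0.03·(8150/121.5) ≈ 2.01.
E_I > 1: normal good (luxury).

2.01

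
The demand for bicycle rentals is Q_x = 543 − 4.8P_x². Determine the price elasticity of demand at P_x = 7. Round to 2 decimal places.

At P_x = 7, Q_x = 307.8.
dQ_x/dP_x = −2·4.8·P_x = −67.2.
Point elasticity E = (dQ_x/dP_x)·(P_x/Q_x) = -67.2 × 7/307.8 ≈ -1.53.
|E| > 1, so demand is elastic at this price.

-1.53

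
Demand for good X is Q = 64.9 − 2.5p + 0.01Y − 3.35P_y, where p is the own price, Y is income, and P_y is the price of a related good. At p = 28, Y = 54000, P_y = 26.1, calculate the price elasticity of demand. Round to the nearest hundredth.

-0.16

At the given point, Q = 64.9 − 2.5(28) + 0.01(54000) − 3.35(26.1) = 64.9 − 70 + 540 − 87.435 = 447.465.
∂Q/∂p = −2.5, so E_p = (−2.5)·(28/447.465) ≈ -0.16.
|E_p| < 1: demand is inelastic.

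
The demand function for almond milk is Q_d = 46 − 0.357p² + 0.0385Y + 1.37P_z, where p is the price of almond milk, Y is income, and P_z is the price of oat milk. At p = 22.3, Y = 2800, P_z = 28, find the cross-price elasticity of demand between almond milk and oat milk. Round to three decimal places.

Substituting, Q_d = 46 − 0.357(22.3)² + 0.0385(2800) + 1.37(28) = 46 − 177.5325 + 107.8 + 38.36 = 14.6275.
∂Q_d/∂P_z = +1.37, so E_xy = 1.37·(28/14.6275) ≈ 2.622.
E_xy > 0: the goods are substitutes.

2.622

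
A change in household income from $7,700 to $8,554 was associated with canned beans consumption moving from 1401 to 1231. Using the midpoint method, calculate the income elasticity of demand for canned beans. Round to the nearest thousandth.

-1.229

%ΔQ = (1231 − 1401)/[(1401+1231)/2] = -170/1316 ≈ -0.1292.
%ΔY = (8,554 − 7,700)/[(7,700+8,554)/2] = 854/8127 ≈ 0.1051.
E_I = %ΔQ/%ΔY ≈ -1.229.
E_I < 0: inferior good.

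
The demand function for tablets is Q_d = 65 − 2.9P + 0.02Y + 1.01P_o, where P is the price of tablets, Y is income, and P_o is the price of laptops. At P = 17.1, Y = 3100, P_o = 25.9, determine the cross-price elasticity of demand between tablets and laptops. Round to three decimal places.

Q_d = 65 − 2.9(17.1) + 0.02(3100) + 1.01(25.9) = 65 − 49.59 + 62 + 26.159 = 103.569.
∂Q_d/∂P_o = +1.01, so E_xy = 1.01·(25.9/103.569) ≈ 0.253.
E_xy > 0: the goods are substitutes.

0.253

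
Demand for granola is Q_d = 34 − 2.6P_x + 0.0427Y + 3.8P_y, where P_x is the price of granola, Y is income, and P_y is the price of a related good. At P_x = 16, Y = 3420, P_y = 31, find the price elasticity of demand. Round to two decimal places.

-0.16

Evaluating quantity at (P_x, Y, P_y) gives Q_d = 34 − 2.6(16) + 0.0427(3420) + 3.8(31) = 34 − 41.6 + 146.034 + 117.8 = 256.234.
∂Q_d/∂P_x = −2.6, so E_p = (−2.6)·(16/256.234) ≈ -0.16.
|E_p| < 1: demand is inelastic.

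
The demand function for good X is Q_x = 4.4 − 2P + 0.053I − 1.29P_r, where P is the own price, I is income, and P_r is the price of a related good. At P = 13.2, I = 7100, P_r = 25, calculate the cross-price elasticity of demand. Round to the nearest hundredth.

-0.10

Substituting, Q_x = 4.4 − 2(13.2) + 0.053(7100) − 1.29(25) = 4.4 − 26.4 + 376.3 − 32.25 = 322.05.
∂Q_x/∂P_r = −1.29, so E_xy = -1.29·(25/322.05) ≈ -0.10.
E_xy < 0: the goods are complements.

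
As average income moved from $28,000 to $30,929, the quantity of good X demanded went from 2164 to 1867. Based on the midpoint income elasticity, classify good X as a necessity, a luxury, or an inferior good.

%ΔQ = (1867 − 2164)/[(2164+1867)/2] = -297/2015.5 ≈ -0.1474.
%ΔI = (30,929 − 28,000)/[(28,000+30,929)/2] = 2929/29464.5 ≈ 0.0994.
E_I = %ΔQ/%ΔI ≈ -1.482.
E_I < 0: inferior good.

inferior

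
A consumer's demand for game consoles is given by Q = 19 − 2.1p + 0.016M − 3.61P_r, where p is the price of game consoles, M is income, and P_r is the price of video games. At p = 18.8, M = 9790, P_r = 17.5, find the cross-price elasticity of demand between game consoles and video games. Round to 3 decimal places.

-0.866

At the given point, Q = 19 − 2.1(18.8) + 0.016(9790) − 3.61(17.5) = 19 − 39.48 + 156.64 − 63.175 = 72.985.
∂Q/∂P_r = −3.61, so E_xy = -3.61·(17.5/72.985) ≈ -0.866.
E_xy < 0: the goods are complements.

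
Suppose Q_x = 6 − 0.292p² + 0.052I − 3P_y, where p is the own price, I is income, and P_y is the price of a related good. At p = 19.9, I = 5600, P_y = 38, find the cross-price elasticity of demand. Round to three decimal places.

-1.687

First evaluate Q_x: 6 − 0.292(19.9)² + 0.052(5600) − 3(38) = 6 − 115.6349 + 291.2 − 114 = 67.5651.
∂Q_x/∂P_y = −3, so E_xy = -3·(38/67.5651) ≈ -1.687.
E_xy < 0: the goods are complements.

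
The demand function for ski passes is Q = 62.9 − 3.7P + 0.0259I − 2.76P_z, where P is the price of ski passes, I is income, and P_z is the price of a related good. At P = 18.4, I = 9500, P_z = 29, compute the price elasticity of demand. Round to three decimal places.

-0.423

At the given point, Q = 62.9 − 3.7(18.4) + 0.0259(9500) − 2.76(29) = 62.9 − 68.08 + 246.05 − 80.04 = 160.83.
∂Q/∂P = −3.7, so E_p = (−3.7)·(18.4/160.83) ≈ -0.423.
|E_p| < 1: demand is inelastic.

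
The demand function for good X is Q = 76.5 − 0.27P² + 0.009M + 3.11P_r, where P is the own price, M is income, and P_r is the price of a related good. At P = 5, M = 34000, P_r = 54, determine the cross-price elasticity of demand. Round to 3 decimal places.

At the given point, Q = 76.5 − 0.27(5)² + 0.009(34000) + 3.11(54) = 76.5 − 6.75 + 306 + 167.94 = 543.69.
∂Q/∂P_r = +3.11, so E_xy = 3.11·(54/543.69) ≈ 0.309.
E_xy > 0: the goods are substitutes.

0.309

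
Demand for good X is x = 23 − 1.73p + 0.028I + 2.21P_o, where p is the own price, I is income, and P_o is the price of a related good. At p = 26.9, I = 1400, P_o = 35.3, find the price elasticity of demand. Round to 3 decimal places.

-0.497

First evaluate x: 23 − 1.73(26.9) + 0.028(1400) + 2.21(35.3) = 23 − 46.537 + 39.2 + 78.013 = 93.676.
∂x/∂p = −1.73, so E_p = (−1.73)·(26.9/93.676) ≈ -0.497.
|E_p| < 1: demand is inelastic.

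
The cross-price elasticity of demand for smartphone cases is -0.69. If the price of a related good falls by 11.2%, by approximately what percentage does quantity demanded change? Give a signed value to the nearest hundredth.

%ΔQ ≈ E × %ΔP_y = (-0.69) × (-11.2%) ≈ 7.73%.

7.73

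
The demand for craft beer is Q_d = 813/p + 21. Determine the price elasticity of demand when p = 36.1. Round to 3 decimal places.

-0.517

At p = 36.1, Q_d = 43.5208.
dQ_d/dp = −813/p² = −0.6238.
Point elasticity E = (dQ_d/dp)·(p/Q_d) = -0.6238 × 36.1/43.5208 ≈ -0.517.
|E| < 1, so demand is inelastic at this price.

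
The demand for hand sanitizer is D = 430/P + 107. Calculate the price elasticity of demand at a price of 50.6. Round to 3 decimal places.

At P = 50.6, D = 115.498.
dD/dP = −430/P² = −0.1679.
Point elasticity E = (dD/dP)·(P/D) = -0.1679 × 50.6/115.498 ≈ -0.074.
|E| < 1, so demand is inelastic at this price.

-0.074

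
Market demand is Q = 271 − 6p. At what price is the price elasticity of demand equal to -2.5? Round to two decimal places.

Set −bp/(a − bp) = −2.5 ⇒ bp = 2.5(a − bp) ⇒ bp(1+2.5) = 2.5·a.
p = 2.5·271/(6·3.5) ≈ 32.26.

32.26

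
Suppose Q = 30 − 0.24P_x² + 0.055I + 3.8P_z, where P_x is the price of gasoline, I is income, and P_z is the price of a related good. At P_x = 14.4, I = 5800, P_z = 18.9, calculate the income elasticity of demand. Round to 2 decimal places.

First evaluate Q: 30 − 0.24(14.4)² + 0.055(5800) + 3.8(18.9) = 30 − 49.7664 + 319 + 71.82 = 371.0536.
∂Q/∂I = +0.055, so E_I = 0.055·(5800/371.0536) ≈ 0.86.
E_I ∈ (0,1): normal good (necessity).

0.86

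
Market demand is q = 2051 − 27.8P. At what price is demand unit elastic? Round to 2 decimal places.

For linear demand q = a − bP, E = −bP/(a − bP). |E| = 1 ⇒ bP = a − bP ⇒ P = a/(2b).
P = 2051/(2·27.8) ≈ 36.89.

36.89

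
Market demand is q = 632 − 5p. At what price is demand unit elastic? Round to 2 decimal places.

63.20

For linear demand q = a − bp, E = −bp/(a − bp). |E| = 1 ⇒ bp = a − bp ⇒ p = a/(2b).
p = 632/(2·5) = 63.20.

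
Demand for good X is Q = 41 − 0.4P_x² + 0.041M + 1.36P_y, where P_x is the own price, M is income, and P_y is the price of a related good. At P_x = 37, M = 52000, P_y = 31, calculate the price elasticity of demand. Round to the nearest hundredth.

-0.66

First evaluate Q: 41 − 0.4(37)² + 0.041(52000) + 1.36(31) = 41 − 547.6 + 2132 + 42.16 = 1667.56.
∂Q/∂P_x = −2·0.4·P_x = -29.6, so E_p = -29.6·(37/1667.56) ≈ -0.66.
|E_p| < 1: demand is inelastic.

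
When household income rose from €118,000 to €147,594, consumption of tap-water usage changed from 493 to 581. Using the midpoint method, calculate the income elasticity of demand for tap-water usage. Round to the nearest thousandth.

0.735

%ΔQ = (581 − 493)/[(493+581)/2] = 88/537 ≈ 0.1639.
%ΔM = (147,594 − 118,000)/[(118,000+147,594)/2] = 29594/132797 ≈ 0.2229.
E_I = %ΔQ/%ΔM ≈ 0.735.
E_I ∈ (0,1): normal good (necessity).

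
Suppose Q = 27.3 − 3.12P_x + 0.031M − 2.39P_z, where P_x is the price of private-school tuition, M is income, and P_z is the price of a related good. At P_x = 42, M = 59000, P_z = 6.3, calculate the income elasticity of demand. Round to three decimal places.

Q = 27.3 − 3.12(42) + 0.031(59000) − 2.39(6.3) = 27.3 − 131.04 + 1829 − 15.057 = 1710.203.
∂Q/∂M = +0.031, so E_I = 0.031·(59000/1710.203) ≈ 1.069.
E_I > 1: normal good (luxury).

1.069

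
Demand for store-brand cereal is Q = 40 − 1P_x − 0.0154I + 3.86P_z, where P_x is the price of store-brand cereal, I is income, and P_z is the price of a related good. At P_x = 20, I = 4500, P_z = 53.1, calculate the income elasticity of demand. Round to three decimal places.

First evaluate Q: 40 − 1(20) − 0.0154(4500) + 3.86(53.1) = 40 − 20 − 69.3 + 204.966 = 155.666.
∂Q/∂I = −0.0154, so E_I = -0.0154·(4500/155.666) ≈ -0.445.
E_I < 0: inferior good.

-0.445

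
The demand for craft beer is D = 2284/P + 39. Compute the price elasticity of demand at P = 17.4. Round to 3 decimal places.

-0.771

At P = 17.4, D = 170.2644.
dD/dP = −2284/P² = −7.5439.
Point elasticity E = (dD/dP)·(P/D) = -7.5439 × 17.4/170.2644 ≈ -0.771.
|E| < 1, so demand is inelastic at this price.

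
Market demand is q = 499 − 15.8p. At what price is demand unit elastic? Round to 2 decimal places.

15.79

For linear demand q = a − bp, E = −bp/(a − bp). |E| = 1 ⇒ bp = a − bp ⇒ p = a/(2b).
p = 499/(2·15.8) ≈ 15.79.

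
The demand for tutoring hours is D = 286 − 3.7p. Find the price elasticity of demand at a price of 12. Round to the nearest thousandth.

-0.184

At p = 12, D = 241.6.
dD/dp = −3.7.
Point elasticity E = (dD/dp)·(p/D) = -3.7 × 12/241.6 ≈ -0.184.
|E| < 1, so demand is inelastic at this price.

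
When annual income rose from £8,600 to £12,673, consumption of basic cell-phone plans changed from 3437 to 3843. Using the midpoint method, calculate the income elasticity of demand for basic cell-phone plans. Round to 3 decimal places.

0.291

%ΔQ = (3843 − 3437)/[(3437+3843)/2] = 406/3640 ≈ 0.1115.
%ΔY = (12,673 − 8,600)/[(8,600+12,673)/2] = 4073/10636.5 ≈ 0.3829.
E_I = %ΔQ/%ΔY ≈ 0.291.
E_I ∈ (0,1): normal good (necessity).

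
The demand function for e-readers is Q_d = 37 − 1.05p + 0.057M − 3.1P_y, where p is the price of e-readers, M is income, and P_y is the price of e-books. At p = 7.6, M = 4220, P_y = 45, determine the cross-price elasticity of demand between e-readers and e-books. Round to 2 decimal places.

-1.07

Evaluating quantity at (p, M, P_y) gives Q_d = 37 − 1.05(7.6) + 0.057(4220) − 3.1(45) = 37 − 7.98 + 240.54 − 139.5 = 130.06.
∂Q_d/∂P_y = −3.1, so E_xy = -3.1·(45/130.06) ≈ -1.07.
E_xy < 0: the goods are complements.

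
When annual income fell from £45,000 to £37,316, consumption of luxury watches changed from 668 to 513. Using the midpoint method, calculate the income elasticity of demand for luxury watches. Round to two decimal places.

%ΔQ = (513 − 668)/[(668+513)/2] = -155/590.5 ≈ -0.2625.
%ΔM = (37,316 − 45,000)/[(45,000+37,316)/2] = -7684/41158 ≈ -0.1867.
E_I = %ΔQ/%ΔM ≈ 1.41.
E_I > 1: normal good (luxury).

1.41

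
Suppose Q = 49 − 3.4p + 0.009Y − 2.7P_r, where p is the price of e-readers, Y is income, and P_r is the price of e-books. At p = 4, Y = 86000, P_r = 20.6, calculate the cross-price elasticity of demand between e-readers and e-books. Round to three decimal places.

First evaluate Q: 49 − 3.4(4) + 0.009(86000) − 2.7(20.6) = 49 − 13.6 + 774 − 55.62 = 753.78.
∂Q/∂P_r = −2.7, so E_xy = -2.7·(20.6/753.78) ≈ -0.074.
E_xy < 0: the goods are complements.

-0.074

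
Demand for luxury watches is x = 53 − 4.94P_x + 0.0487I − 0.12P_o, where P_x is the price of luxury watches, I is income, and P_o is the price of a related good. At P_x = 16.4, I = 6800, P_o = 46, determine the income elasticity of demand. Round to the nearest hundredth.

1.11

Substituting, x = 53 − 4.94(16.4) + 0.0487(6800) − 0.12(46) = 53 − 81.016 + 331.16 − 5.52 = 297.624.
∂x/∂I = +0.0487, so E_I = 0.0487·(6800/297.624) ≈ 1.11.
E_I > 1: normal good (luxury).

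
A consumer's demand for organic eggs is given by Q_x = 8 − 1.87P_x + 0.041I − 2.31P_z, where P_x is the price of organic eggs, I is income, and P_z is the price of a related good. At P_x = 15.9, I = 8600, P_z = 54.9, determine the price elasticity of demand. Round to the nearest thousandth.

Evaluating quantity at (P_x, I, P_z) gives Q_x = 8 − 1.87(15.9) + 0.041(8600) − 2.31(54.9) = 8 − 29.733 + 352.6 − 126.819 = 204.048.
∂Q_x/∂P_x = −1.87, so E_p = (−1.87)·(15.9/204.048) ≈ -0.146.
|E_p| < 1: demand is inelastic.

-0.146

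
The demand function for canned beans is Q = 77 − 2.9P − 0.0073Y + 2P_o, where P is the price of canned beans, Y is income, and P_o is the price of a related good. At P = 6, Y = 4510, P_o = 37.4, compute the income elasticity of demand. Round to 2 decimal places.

-0.32

First evaluate Q: 77 − 2.9(6) − 0.0073(4510) + 2(37.4) = 77 − 17.4 − 32.923 + 74.8 = 101.477.
∂Q/∂Y = −0.0073, so E_I = -0.0073·(4510/101.477) ≈ -0.32.
E_I < 0: inferior good.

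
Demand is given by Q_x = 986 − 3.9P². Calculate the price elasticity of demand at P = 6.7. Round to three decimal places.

-0.432

At P = 6.7, Q_x = 810.929.
dQ_x/dP = −2·3.9·P = −52.26.
Point elasticity E = (dQ_x/dP)·(P/Q_x) = -52.26 × 6.7/810.929 ≈ -0.432.
|E| < 1, so demand is inelastic at this price.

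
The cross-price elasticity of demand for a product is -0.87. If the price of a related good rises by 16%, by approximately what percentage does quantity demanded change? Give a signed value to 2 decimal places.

-13.92

%ΔQ ≈ E × %ΔP_y = (-0.87) × (16%) = -13.92%.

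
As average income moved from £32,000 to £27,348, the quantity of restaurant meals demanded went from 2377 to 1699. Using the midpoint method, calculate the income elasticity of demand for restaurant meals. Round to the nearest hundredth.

2.12

%ΔQ = (1699 − 2377)/[(2377+1699)/2] = -678/2038 ≈ -0.3327.
%ΔY = (27,348 − 32,000)/[(32,000+27,348)/2] = -4652/29674 ≈ -0.1568.
E_I = %ΔQ/%ΔY ≈ 2.12.
E_I > 1: normal good (luxury).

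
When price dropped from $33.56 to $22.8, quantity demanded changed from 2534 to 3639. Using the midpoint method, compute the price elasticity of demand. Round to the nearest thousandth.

-0.938

%Δq = (3639 − 2534)/[(2534 + 3639)/2] = 1105/3086.5 ≈ 0.3580.
%ΔP = (22.8 − 33.56)/[(33.56 + 22.8)/2] = -10.76/28.18 ≈ -0.3818.
Arc elasticity E = %Δq/%ΔP ≈ 0.3580/-0.3818 ≈ -0.938.
|E| < 1: demand is inelastic over this range.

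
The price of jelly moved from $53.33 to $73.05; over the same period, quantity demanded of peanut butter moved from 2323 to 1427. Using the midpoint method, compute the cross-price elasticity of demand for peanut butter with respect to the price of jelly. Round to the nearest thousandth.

-1.531

%ΔQ_x = (1427 − 2323)/[(2323+1427)/2] = -896/1875 ≈ -0.4779.
%ΔP_y = (73.05 − 53.33)/[(53.33+73.05)/2] ≈ 0.3121.
E_xy = -0.4779/0.3121 ≈ -1.531.
E_xy < 0, so peanut butter and jelly are complements.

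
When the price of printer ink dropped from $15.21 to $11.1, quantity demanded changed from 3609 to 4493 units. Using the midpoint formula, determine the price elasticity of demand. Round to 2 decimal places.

-0.70

%ΔQ = (4493 − 3609)/[(3609 + 4493)/2] = 884/4051 ≈ 0.2182.
%Δp = (11.1 − 15.21)/[(15.21 + 11.1)/2] = -4.11/13.155 ≈ -0.3124.
Arc elasticity E = %ΔQ/%Δp ≈ 0.2182/-0.3124 ≈ -0.70.
|E| < 1: demand is inelastic over this range.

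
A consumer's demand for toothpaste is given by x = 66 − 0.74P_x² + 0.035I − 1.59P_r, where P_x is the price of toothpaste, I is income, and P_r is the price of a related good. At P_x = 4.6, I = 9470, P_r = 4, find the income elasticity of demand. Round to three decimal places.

0.883

First evaluate x: 66 − 0.74(4.6)² + 0.035(9470) − 1.59(4) = 66 − 15.6584 + 331.45 − 6.36 = 375.4316.
∂x/∂I = +0.035, so E_I = 0.035·(9470/375.4316) ≈ 0.883.
E_I ∈ (0,1): normal good (necessity).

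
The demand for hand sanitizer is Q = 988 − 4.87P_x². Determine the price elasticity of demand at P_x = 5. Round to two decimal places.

At P_x = 5, Q = 866.25.
dQ/dP_x = −2·4.87·P_x = −48.7.
Point elasticity E = (dQ/dP_x)·(P_x/Q) = -48.7 × 5/866.25 ≈ -0.28.
|E| < 1, so demand is inelastic at this price.

-0.28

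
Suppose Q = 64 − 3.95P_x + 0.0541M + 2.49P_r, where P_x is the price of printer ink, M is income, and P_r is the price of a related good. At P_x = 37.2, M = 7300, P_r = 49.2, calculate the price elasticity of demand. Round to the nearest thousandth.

-0.338

Substituting, Q = 64 − 3.95(37.2) + 0.0541(7300) + 2.49(49.2) = 64 − 146.94 + 394.93 + 122.508 = 434.498.
∂Q/∂P_x = −3.95, so E_p = (−3.95)·(37.2/434.498) ≈ -0.338.
|E_p| < 1: demand is inelastic.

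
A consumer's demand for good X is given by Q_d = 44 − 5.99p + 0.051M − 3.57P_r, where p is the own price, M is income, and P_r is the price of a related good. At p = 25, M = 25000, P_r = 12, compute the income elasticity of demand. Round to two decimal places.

1.13

First evaluate Q_d: 44 − 5.99(25) + 0.051(25000) − 3.57(12) = 44 − 149.75 + 1275 − 42.84 = 1126.41.
∂Q_d/∂M = +0.051, so E_I = 0.051·(25000/1126.41) ≈ 1.13.
E_I > 1: normal good (luxury).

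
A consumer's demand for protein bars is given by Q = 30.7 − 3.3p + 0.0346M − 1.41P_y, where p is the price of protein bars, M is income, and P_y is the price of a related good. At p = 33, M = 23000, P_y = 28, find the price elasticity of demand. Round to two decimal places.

At the given point, Q = 30.7 − 3.3(33) + 0.0346(23000) − 1.41(28) = 30.7 − 108.9 + 795.8 − 39.48 = 678.12.
∂Q/∂p = −3.3, so E_p = (−3.3)·(33/678.12) ≈ -0.16.
|E_p| < 1: demand is inelastic.

-0.16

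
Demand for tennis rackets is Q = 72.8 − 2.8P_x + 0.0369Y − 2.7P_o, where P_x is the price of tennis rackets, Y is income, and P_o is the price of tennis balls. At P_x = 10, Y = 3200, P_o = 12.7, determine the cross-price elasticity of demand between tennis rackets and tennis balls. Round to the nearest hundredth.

At the given point, Q = 72.8 − 2.8(10) + 0.0369(3200) − 2.7(12.7) = 72.8 − 28 + 118.08 − 34.29 = 128.59.
∂Q/∂P_o = −2.7, so E_xy = -2.7·(12.7/128.59) ≈ -0.27.
E_xy < 0: the goods are complements.

-0.27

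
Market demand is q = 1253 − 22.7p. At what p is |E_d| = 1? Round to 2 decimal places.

27.60

For linear demand q = a − bp, E = −bp/(a − bp). |E| = 1 ⇒ bp = a − bp ⇒ p = a/(2b).
p = 1253/(2·22.7) ≈ 27.60.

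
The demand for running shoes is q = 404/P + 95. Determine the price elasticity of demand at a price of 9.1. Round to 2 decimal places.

At P = 9.1, q = 139.3956.
dq/dP = −404/P² = −4.8786.
Point elasticity E = (dq/dP)·(P/q) = -4.8786 × 9.1/139.3956 ≈ -0.32.
|E| < 1, so demand is inelastic at this price.

-0.32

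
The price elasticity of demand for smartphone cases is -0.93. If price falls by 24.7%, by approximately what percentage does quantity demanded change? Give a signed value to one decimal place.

23.0

%ΔQ ≈ E × %ΔP = (-0.93) × (-24.7%) ≈ 23.0%.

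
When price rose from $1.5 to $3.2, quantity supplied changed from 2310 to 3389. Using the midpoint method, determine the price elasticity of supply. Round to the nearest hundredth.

%Δq = (3389 − 2310)/[(2310 + 3389)/2] = 1079/2849.5 ≈ 0.3787.
%ΔP = (3.2 − 1.5)/[(1.5 + 3.2)/2] = 1.7/2.35 ≈ 0.7234.
Arc elasticity E = %Δq/%ΔP ≈ 0.3787/0.7234 ≈ 0.52.
|E| < 1: supply is inelastic over this range.

0.52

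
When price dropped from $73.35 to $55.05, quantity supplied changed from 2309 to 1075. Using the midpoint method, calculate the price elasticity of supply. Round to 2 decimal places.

2.56

%Δq = (1075 − 2309)/[(2309 + 1075)/2] = -1234/1692 ≈ -0.7293.
%Δp = (55.05 − 73.35)/[(73.35 + 55.05)/2] = -18.3/64.2 ≈ -0.2850.
Arc elasticity E = %Δq/%Δp ≈ -0.7293/-0.2850 ≈ 2.56.
|E| > 1: supply is elastic over this range.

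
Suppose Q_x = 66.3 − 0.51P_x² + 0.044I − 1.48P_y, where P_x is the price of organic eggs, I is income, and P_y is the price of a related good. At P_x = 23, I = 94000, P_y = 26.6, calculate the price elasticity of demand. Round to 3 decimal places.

-0.139

Evaluating quantity at (P_x, I, P_y) gives Q_x = 66.3 − 0.51(23)² + 0.044(94000) − 1.48(26.6) = 66.3 − 269.79 + 4136 − 39.368 = 3893.142.
∂Q_x/∂P_x = −2·0.51·P_x = -23.46, so E_p = -23.46·(23/3893.142) ≈ -0.139.
|E_p| < 1: demand is inelastic.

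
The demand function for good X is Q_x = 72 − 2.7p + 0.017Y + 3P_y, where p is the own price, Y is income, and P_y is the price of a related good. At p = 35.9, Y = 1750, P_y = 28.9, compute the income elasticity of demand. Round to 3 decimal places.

0.325

At the given point, Q_x = 72 − 2.7(35.9) + 0.017(1750) + 3(28.9) = 72 − 96.93 + 29.75 + 86.7 = 91.52.
∂Q_x/∂Y = +0.017, so E_I = 0.017·(1750/91.52) ≈ 0.325.
E_I ∈ (0,1): normal good (necessity).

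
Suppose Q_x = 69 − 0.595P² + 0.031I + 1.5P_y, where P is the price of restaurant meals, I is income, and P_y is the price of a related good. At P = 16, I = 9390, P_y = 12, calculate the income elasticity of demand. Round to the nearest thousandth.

1.289

Q_x = 69 − 0.595(16)² + 0.031(9390) + 1.5(12) = 69 − 152.32 + 291.09 + 18 = 225.77.
∂Q_x/∂I = +0.031, so E_I = 0.031·(9390/225.77) ≈ 1.289.
E_I > 1: normal good (luxury).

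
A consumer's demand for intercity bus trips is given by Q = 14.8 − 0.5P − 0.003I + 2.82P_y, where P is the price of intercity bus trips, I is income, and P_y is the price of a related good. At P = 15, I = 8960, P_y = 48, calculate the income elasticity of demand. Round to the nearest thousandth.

-0.232

Evaluating quantity at (P, I, P_y) gives Q = 14.8 − 0.5(15) − 0.003(8960) + 2.82(48) = 14.8 − 7.5 − 26.88 + 135.36 = 115.78.
∂Q/∂I = −0.003, so E_I = -0.003·(8960/115.78) ≈ -0.232.
E_I < 0: inferior good.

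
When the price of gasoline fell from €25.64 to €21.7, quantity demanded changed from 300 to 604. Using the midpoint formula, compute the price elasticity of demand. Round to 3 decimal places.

-4.041

%ΔQ = (604 − 300)/[(300 + 604)/2] = 304/452 ≈ 0.6726.
%ΔP = (21.7 − 25.64)/[(25.64 + 21.7)/2] = -3.94/23.67 ≈ -0.1665.
Arc elasticity E = %ΔQ/%ΔP ≈ 0.6726/-0.1665 ≈ -4.041.
|E| > 1: demand is elastic over this range.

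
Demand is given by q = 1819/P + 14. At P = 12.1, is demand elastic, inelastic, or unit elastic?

inelastic

At P = 12.1, q = 164.3306.
dq/dP = −1819/P² = −12.424.
Point elasticity E = (dq/dP)·(P/q) = -12.424 × 12.1/164.3306 ≈ -0.915.
|E| ≈ 0.915 < 1, so demand is inelastic.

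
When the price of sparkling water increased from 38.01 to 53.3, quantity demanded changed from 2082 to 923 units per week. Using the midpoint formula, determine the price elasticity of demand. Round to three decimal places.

%ΔQ = (923 − 2082)/[(2082 + 923)/2] = -1159/1502.5 ≈ -0.7714.
%Δp = (53.3 − 38.01)/[(38.01 + 53.3)/2] = 15.29/45.655 ≈ 0.3349.
Arc elasticity E = %ΔQ/%Δp ≈ -0.7714/0.3349 ≈ -2.303.
|E| > 1: demand is elastic over this range.

-2.303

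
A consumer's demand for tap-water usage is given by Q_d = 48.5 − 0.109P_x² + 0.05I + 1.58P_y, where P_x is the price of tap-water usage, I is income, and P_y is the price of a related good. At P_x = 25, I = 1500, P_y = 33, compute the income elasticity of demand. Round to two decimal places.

0.70

Evaluating quantity at (P_x, I, P_y) gives Q_d = 48.5 − 0.109(25)² + 0.05(1500) + 1.58(33) = 48.5 − 68.125 + 75 + 52.14 = 107.515.
∂Q_d/∂I = +0.05, so E_I = 0.05·(1500/107.515) ≈ 0.70.
E_I ∈ (0,1): normal good (necessity).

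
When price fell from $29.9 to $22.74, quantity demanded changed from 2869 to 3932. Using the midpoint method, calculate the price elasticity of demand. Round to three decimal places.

%ΔQ = (3932 − 2869)/[(2869 + 3932)/2] = 1063/3400.5 ≈ 0.3126.
%Δp = (22.74 − 29.9)/[(29.9 + 22.74)/2] = -7.16/26.32 ≈ -0.2720.
Arc elasticity E = %ΔQ/%Δp ≈ 0.3126/-0.2720 ≈ -1.149.
|E| > 1: demand is elastic over this range.

-1.149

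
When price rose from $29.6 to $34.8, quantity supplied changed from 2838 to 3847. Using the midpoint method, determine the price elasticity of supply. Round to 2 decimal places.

1.87

%ΔQ = (3847 − 2838)/[(2838 + 3847)/2] = 1009/3342.5 ≈ 0.3019.
%Δp = (34.8 − 29.6)/[(29.6 + 34.8)/2] = 5.2/32.2 ≈ 0.1615.
Arc elasticity E = %ΔQ/%Δp ≈ 0.3019/0.1615 ≈ 1.87.
|E| > 1: supply is elastic over this range.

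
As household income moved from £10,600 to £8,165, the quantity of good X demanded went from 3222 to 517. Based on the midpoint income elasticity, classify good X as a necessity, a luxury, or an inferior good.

%ΔQ = (517 − 3222)/[(3222+517)/2] = -2705/1869.5 ≈ -1.4469.
%ΔY = (8,165 − 10,600)/[(10,600+8,165)/2] = -2435/9382.5 ≈ -0.2595.
E_I = %ΔQ/%ΔY ≈ 5.575.
E_I > 1: normal good (luxury).

luxury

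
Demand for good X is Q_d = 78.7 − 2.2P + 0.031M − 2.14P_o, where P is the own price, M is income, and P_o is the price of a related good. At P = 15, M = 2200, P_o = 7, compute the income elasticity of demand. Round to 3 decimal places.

First evaluate Q_d: 78.7 − 2.2(15) + 0.031(2200) − 2.14(7) = 78.7 − 33 + 68.2 − 14.98 = 98.92.
∂Q_d/∂M = +0.031, so E_I = 0.031·(2200/98.92) ≈ 0.689.
E_I ∈ (0,1): normal good (necessity).

0.689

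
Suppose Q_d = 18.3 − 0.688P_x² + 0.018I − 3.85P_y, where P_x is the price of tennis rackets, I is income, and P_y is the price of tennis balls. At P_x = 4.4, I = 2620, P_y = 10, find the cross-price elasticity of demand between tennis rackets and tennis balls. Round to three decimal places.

Q_d = 18.3 − 0.688(4.4)² + 0.018(2620) − 3.85(10) = 18.3 − 13.3197 + 47.16 − 38.5 = 13.6403.
∂Q_d/∂P_y = −3.85, so E_xy = -3.85·(10/13.6403) ≈ -2.823.
E_xy < 0: the goods are complements.

-2.823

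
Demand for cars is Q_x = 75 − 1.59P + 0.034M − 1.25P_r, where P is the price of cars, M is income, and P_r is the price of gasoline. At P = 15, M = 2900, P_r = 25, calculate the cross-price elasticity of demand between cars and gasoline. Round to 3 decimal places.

At the given point, Q_x = 75 − 1.59(15) + 0.034(2900) − 1.25(25) = 75 − 23.85 + 98.6 − 31.25 = 118.5.
∂Q_x/∂P_r = −1.25, so E_xy = -1.25·(25/118.5) ≈ -0.264.
E_xy < 0: the goods are complements.

-0.264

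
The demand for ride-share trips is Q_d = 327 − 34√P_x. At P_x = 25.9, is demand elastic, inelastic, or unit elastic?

inelastic

At P_x = 25.9, Q_d = 153.9671.
dQ_d/dP_x = −34/(2√P_x) = −34/(2·5.0892).
Point elasticity E = (dQ_d/dP_x)·(P_x/Q_d) = -3.3404 × 25.9/153.9671 ≈ -0.562.
|E| ≈ 0.562 < 1, so demand is inelastic.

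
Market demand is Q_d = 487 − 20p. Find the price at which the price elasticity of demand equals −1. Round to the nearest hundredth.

For linear demand Q_d = a − bp, E = −bp/(a − bp). |E| = 1 ⇒ bp = a − bp ⇒ p = a/(2b).
p = 487/(2·20) ≈ 12.18.

12.18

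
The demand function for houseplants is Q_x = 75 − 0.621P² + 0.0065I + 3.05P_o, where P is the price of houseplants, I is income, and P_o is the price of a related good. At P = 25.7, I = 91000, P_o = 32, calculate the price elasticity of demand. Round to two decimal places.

Substituting, Q_x = 75 − 0.621(25.7)² + 0.0065(91000) + 3.05(32) = 75 − 410.1643 + 591.5 + 97.6 = 353.9357.
∂Q_x/∂P = −2·0.621·P = -31.9194, so E_p = -31.9194·(25.7/353.9357) ≈ -2.32.
|E_p| > 1: demand is elastic.

-2.32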